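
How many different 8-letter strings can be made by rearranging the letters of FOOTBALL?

10080

FOOTBALL has 8 letters with L appearing twice and O appearing twice.
Dividing 8! = 40320 by 2!·2! = 4 for the repeated letters gives 10080.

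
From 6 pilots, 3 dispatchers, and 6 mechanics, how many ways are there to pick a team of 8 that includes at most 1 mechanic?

Split by how many mechanics are chosen (0 through 1).
Sum: C(6,0)·C(9,8) + C(6,1)·C(9,7) = 9 + 216 = 225.

225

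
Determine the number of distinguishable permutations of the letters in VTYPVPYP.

1680

The 8 letters of VTYPVPYP have repeats: P appearing 3 times, V appearing twice, and Y appearing twice.
Dividing 8! = 40320 by 3!·2!·2! = 24 for the repeated letters gives 1680.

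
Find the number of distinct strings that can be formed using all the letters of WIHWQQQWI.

5040

The 9 letters of WIHWQQQWI have repeats: I appearing twice, Q appearing 3 times, and W appearing 3 times.
Dividing 9! = 362880 by 3!·3!·2! = 72 for the repeated letters gives 5040.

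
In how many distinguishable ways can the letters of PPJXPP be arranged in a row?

30

The 6 letters of PPJXPP have repeats: P appearing 4 times.
Dividing 6! = 720 by 4! = 24 for the repeated letters gives 30.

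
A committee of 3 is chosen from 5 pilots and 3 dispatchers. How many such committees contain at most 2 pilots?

Split by how many pilots are chosen (0 through 2).
Sum: C(5,0)·C(3,3) + C(5,1)·C(3,2) + C(5,2)·C(3,1) = 1 + 15 + 30 = 46.

46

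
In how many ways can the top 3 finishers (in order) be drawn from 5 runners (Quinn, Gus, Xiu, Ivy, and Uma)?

This is an ordered selection of 3 from 5: P(5,3).
That gives 5 × 4 × 3 = 60.

60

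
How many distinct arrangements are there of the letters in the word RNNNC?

20

RNNNC has 5 letters with N appearing 3 times.
So there are 5! / (3!) = 20 distinguishable arrangements.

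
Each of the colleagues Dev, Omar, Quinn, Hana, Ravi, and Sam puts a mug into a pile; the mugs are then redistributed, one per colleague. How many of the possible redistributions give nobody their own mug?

265

Let Aᵢ be the assignments in which colleague i gets their own mug. We want the size of the complement of A₁∪…∪A_6.
By inclusion–exclusion this is Σ_{j=0}^{6} (−1)^j C(6,j)·(6−j)!.
Computing: 720 − 720 + 360 − 120 + 30 − 6 + 1 = 265.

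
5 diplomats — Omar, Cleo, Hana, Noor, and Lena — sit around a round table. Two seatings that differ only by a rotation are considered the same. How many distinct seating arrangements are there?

24

Around a circle, 5 distinct people have 5!/5 = (4)! = 24 rotationally distinct seatings.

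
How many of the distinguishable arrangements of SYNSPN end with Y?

With the last slot taken by Y, it remains to arrange the other 5 letters (SNSPN).
Those 5 letters have N appearing twice and S appearing twice, giving (5)!/(2!·2!) = 30.

30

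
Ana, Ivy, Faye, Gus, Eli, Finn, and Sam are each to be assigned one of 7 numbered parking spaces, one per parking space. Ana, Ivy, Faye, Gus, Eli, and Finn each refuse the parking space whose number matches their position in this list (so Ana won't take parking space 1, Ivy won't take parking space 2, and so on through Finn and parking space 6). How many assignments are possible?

Let Aᵢ (for 1 ≤ i ≤ 6) be the placements that put person i in their forbidden parking space. Any j of these fix j positions, leaving (7−j)! ways to fill the rest, and there are C(6,j) ways to pick which j.
By inclusion–exclusion, the number of valid placements is Σ_{j=0}^{6} (−1)^j C(6,j)·(7−j)!.
Computing: 5040 − 4320 + 1800 − 480 + 90 − 12 + 1 = 2119.

2119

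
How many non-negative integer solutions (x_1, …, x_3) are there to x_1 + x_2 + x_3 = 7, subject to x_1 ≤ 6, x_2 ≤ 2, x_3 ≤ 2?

8

Without the upper bounds there are C(9,2) = 36 ways to split 7 among 3 variables.
Subtract solutions that violate a single cap (substitute x_i' = x_i − (cap_i+1)): x_1 ≥ 7 gives C(2,2) = 1; x_2 ≥ 3 gives C(6,2) = 15; x_3 ≥ 3 gives C(6,2) = 15. Together 31.
Add back pairs where two caps are both exceeded: 0 + 0 + 3 = 3.
By inclusion–exclusion the count is 36 − 31 + 3 = 8.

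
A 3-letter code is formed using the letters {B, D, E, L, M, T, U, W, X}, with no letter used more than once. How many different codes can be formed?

Choose and order 3 of the 9 symbols: the first letter has 9 options, the next 8, then 7.
9 × 8 × 7 = 504.

504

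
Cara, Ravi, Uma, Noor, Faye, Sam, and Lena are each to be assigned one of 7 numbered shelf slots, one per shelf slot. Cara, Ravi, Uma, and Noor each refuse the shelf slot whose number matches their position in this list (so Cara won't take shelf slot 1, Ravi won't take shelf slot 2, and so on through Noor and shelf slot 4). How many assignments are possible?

2790

Let Aᵢ (for 1 ≤ i ≤ 4) be the placements that put person i in their forbidden shelf slot. Any j of these fix j positions, leaving (7−j)! ways to fill the rest, and there are C(4,j) ways to pick which j.
By inclusion–exclusion, the number of valid placements is Σ_{j=0}^{4} (−1)^j C(4,j)·(7−j)!.
Computing: 5040 − 2880 + 720 − 96 + 6 = 2790.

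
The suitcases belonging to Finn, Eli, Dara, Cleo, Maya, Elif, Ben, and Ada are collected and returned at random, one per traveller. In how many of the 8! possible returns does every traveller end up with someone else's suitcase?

14833

Count assignments avoiding every fixed point. For any j of the 8 travellers fixed to their own suitcase, the other 8−j can be arranged in (8−j)! ways.
By inclusion–exclusion this is Σ_{j=0}^{8} (−1)^j C(8,j)·(8−j)!.
Computing: 40320 − 40320 + 20160 − 6720 + 1680 − 336 + 56 − 8 + 1 = 14833.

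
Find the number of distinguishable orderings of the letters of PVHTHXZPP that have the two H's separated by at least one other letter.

There are 9!/(3!·2!) = 30240 arrangements of PVHTHXZPP in total.
Arrangements with the H's together: treat HH as one letter, giving (8)!/(3!) = 6720.
Subtracting, 30240 − 6720 = 23520 arrangements keep the H's apart.

23520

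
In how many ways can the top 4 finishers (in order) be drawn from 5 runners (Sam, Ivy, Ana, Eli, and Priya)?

There are 5 choices for 1st place, 4 for 2nd, and so on down to 2 for position 4.
That gives 5 × 4 × 3 × 2 = 120.

120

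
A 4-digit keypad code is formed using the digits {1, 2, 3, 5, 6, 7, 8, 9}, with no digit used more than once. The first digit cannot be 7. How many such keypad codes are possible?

1470

The first digit has 8−1 = 7 choices (anything except 7).
The remaining 3 digits are filled from the other 7 symbols without repetition: 7 × 6 × 5 = 210.
Total: 7 × 210 = 1470.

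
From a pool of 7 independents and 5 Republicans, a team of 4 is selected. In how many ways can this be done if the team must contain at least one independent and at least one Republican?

Total 4-person selections from all 12: C(12,4) = 495.
Selections missing a whole group: no independents → C(5,4) = 5; no Republicans → C(7,4) = 35.
Both groups omitted at once is impossible, so 495 − 40 = 455.

455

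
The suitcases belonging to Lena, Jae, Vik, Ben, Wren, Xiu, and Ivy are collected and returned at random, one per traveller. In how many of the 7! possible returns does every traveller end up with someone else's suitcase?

1854

Count assignments avoiding every fixed point. For any j of the 7 travellers fixed to their own suitcase, the other 7−j can be arranged in (7−j)! ways.
By inclusion–exclusion this is Σ_{j=0}^{7} (−1)^j C(7,j)·(7−j)!.
Computing: 5040 − 5040 + 2520 − 840 + 210 − 42 + 7 − 1 = 1854.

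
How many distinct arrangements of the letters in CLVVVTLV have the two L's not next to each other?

There are 8!/(4!·2!) = 840 arrangements of CLVVVTLV in total.
Arrangements with the L's together: treat LL as one letter, giving (7)!/(4!) = 210.
Subtracting, 840 − 210 = 630 arrangements keep the L's apart.

630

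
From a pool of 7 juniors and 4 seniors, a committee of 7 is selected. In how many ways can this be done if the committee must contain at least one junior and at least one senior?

329

Unrestricted: C(11,7) = 330 ways to pick any 7 of the 11.
Selections missing a whole group: no juniors → C(4,7) = 0; no seniors → C(7,7) = 1.
Both groups omitted at once is impossible, so 330 − 1 = 329.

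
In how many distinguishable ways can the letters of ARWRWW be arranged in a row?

60

The 6 letters of ARWRWW have repeats: R appearing twice and W appearing 3 times.
So there are 6! / (3!·2!) = 60 distinguishable arrangements.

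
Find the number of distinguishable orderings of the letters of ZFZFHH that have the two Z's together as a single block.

Treat the 2 copies of Z as a single block. The multiset to arrange is then {ZZ, F, F, H, H}, 5 items in all.
That gives (5)!/(2!·2!) = 30 arrangements.

30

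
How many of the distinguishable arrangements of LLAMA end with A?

12

With the last slot taken by A, it remains to arrange the other 4 letters (LLMA).
Those 4 letters have L appearing twice, giving (4)!/(2!) = 12.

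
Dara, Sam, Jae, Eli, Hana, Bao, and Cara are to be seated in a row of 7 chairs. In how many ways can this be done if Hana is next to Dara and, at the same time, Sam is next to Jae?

480

Treat {Hana,Dara} as one block (2 orders) and {Sam,Jae} as another (2 orders).
That leaves 5 units to arrange: 2 × 2 × 5! = 4 × 120 = 480.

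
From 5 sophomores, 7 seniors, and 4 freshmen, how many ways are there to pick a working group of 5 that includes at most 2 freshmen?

4092

Split by how many freshmen are chosen (0 through 2).
Sum: C(4,0)·C(12,5) + C(4,1)·C(12,4) + C(4,2)·C(12,3) = 792 + 1980 + 1320 = 4092.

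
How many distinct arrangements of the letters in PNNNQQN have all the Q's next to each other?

Treat the 2 copies of Q as a single block. The multiset to arrange is then {QQ, N, N, N, N, P}, 6 items in all.
That gives (6)!/(4!) = 30 arrangements.

30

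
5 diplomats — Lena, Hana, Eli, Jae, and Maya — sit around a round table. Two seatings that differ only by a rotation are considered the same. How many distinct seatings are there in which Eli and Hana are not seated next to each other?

12

All circular seatings of 5 people number (4)! = 24.
Seatings with Eli beside Hana: treat them as a block with 2 internal orders, giving 2 × (3)! = 12.
Subtracting, 24 − 12 = 12.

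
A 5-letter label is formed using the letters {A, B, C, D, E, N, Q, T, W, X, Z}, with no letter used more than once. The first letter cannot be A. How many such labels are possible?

50400

The first letter has 11−1 = 10 choices (anything except A).
The remaining 4 letters are filled from the other 10 symbols without repetition: 10 × 9 × 8 × 7 = 5040.
Total: 10 × 5040 = 50400.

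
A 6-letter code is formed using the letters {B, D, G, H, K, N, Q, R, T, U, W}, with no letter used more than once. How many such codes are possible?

332640

Choose and order 6 of the 11 symbols: the first letter has 11 options, the next 10, and so on down to 6.
11 × 10 × 9 × 8 × 7 × 6 = 332640.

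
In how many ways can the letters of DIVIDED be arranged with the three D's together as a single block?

60

Treat the 3 copies of D as a single block. The multiset to arrange is then {DDD, E, I, I, V}, 5 items in all.
That gives (5)!/(2!) = 60 arrangements.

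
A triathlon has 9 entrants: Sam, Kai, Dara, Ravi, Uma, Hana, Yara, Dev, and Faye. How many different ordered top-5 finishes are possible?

There are 9 choices for 1st place, 8 for 2nd, and so on down to 5 for position 5.
That gives 9 × 8 × 7 × 6 × 5 = 15120.

15120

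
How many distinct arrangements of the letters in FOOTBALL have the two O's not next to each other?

There are 8!/(2!·2!) = 10080 arrangements of FOOTBALL in total.
Arrangements with the O's together: treat OO as one letter, giving (7)!/(2!) = 2520.
Hence 10080 − 2520 = 7560.

7560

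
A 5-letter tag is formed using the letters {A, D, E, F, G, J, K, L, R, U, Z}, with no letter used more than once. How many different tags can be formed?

55440

With no repetition, fill the 5 letters in order: 11 choices, then 10, down to 7.
11 × 10 × 9 × 8 × 7 = 55440.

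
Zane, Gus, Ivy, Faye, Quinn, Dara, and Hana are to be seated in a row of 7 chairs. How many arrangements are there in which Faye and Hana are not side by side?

3600

There are 7! = 5040 arrangements in all. If Faye and Hana are adjacent, merging them into one block gives 2·(6)! = 1440 arrangements.
Complementary counting: 5040 − 1440 = 3600.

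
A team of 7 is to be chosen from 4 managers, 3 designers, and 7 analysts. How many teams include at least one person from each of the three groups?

2982

Unrestricted: C(14,7) = 3432 ways to pick any 7 of the 14.
Selections missing a whole group: no managers → C(10,7) = 120; no designers → C(11,7) = 330; no analysts → C(7,7) = 1.
Add back selections omitting two groups (i.e. drawn from a single group): C(4,7) + C(3,7) + C(7,7) = 1.
By inclusion–exclusion: 3432 − 451 + 1 = 2982.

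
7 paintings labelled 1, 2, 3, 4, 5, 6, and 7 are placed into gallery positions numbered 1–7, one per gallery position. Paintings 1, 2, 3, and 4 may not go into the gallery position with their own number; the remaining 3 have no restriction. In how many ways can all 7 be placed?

Let Aᵢ (for 1 ≤ i ≤ 4) be the placements that put painting i in its forbidden gallery position. Any j of these fix j positions, leaving (7−j)! ways to fill the rest, and there are C(4,j) ways to pick which j.
By inclusion–exclusion, the number of valid placements is Σ_{j=0}^{4} (−1)^j C(4,j)·(7−j)!.
Computing: 5040 − 2880 + 720 − 96 + 6 = 2790.

2790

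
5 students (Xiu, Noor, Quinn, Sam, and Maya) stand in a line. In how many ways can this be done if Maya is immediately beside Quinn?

Glue Maya and Quinn into one block (2 internal orders), leaving 4 units to arrange in a row.
That gives 2 × 4! = 2 × 24 = 48.

48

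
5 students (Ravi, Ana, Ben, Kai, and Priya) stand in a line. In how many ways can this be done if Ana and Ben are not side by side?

72

Of the 5! = 120 arrangements, those with Ana and Ben adjacent number 2 × 4! = 48 (treat the pair as a block with 2 internal orders).
So 120 − 48 = 72 arrangements keep them apart.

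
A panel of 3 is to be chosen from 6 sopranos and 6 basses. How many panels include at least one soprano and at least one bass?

180

Total 3-person selections from all 12: C(12,3) = 220.
Selections missing a whole group: no sopranos → C(6,3) = 20; no basses → C(6,3) = 20.
Both groups omitted at once is impossible, so 220 − 40 = 180.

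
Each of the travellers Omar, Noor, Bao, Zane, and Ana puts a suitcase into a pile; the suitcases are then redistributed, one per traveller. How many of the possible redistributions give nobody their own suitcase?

Count assignments avoiding every fixed point. For any j of the 5 travellers fixed to their own suitcase, the other 5−j can be arranged in (5−j)! ways.
By inclusion–exclusion this is Σ_{j=0}^{5} (−1)^j C(5,j)·(5−j)!.
Computing: 120 − 120 + 60 − 20 + 5 − 1 = 44.

44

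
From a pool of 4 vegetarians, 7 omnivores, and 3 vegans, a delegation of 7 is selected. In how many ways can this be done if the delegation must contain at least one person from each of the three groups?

2982

Unrestricted: C(14,7) = 3432 ways to pick any 7 of the 14.
Subtract selections that omit an entire group: no vegetarians → C(10,7) = 120; no omnivores → C(7,7) = 1; no vegans → C(11,7) = 330.
Add back selections omitting two groups (i.e. drawn from a single group): C(4,7) + C(7,7) + C(3,7) = 1.
By inclusion–exclusion: 3432 − 451 + 1 = 2982.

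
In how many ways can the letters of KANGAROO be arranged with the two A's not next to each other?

Total arrangements of KANGAROO: 8!/(2!·2!) = 10080.
If the two A's are adjacent, glue them into one block, leaving 7 items to arrange: (7)!/(2!) = 2520 ways.
Subtracting, 10080 − 2520 = 7560 arrangements keep the A's apart.

7560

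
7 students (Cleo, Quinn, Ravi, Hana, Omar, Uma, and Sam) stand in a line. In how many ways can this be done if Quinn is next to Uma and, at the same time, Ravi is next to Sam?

Treat {Quinn,Uma} as one block (2 orders) and {Ravi,Sam} as another (2 orders).
That leaves 5 units to arrange: 2 × 2 × 5! = 4 × 120 = 480.

480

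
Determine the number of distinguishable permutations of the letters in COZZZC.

60

The 6 letters of COZZZC have repeats: C appearing twice and Z appearing 3 times.
The number of distinct arrangements is 6!/(3!·2!) = 720/12 = 60.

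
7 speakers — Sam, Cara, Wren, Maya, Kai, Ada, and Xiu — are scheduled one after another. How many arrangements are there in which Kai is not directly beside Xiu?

3600

Of the 7! = 5040 arrangements, those with Kai and Xiu adjacent number 2 × 6! = 1440 (treat the pair as a block with 2 internal orders).
Complementary counting: 5040 − 1440 = 3600.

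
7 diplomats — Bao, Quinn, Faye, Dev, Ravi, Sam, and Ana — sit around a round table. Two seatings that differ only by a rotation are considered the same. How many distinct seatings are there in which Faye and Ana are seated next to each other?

Glue Faye and Ana into a block (2 internal orders). Seating 6 units around a circle gives (5)! arrangements.
So 2 × (5)! = 2 × 120 = 240.

240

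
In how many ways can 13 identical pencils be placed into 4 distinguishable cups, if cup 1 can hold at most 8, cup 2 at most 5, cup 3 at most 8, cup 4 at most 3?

172

By stars and bars, unrestricted non-negative solutions to x_1+…+x_4 = 13 number C(13+3,3) = 560.
Subtract solutions that violate a single cap (substitute x_i' = x_i − (cap_i+1)): x_1 ≥ 9 gives C(7,3) = 35; x_2 ≥ 6 gives C(10,3) = 120; x_3 ≥ 9 gives C(7,3) = 35; x_4 ≥ 4 gives C(12,3) = 220. Together 410.
Add back pairs where two caps are both exceeded: 0 + 0 + 1 + 0 + 20 + 1 = 22.
By inclusion–exclusion the count is 560 − 410 + 22 = 172.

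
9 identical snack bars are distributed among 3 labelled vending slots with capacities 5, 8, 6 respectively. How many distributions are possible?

Without the upper bounds there are C(11,2) = 55 ways to split 9 among 3 vending slots.
Subtract solutions that violate a single cap (substitute x_i' = x_i − (cap_i+1)): x_1 ≥ 6 gives C(5,2) = 10; x_2 ≥ 9 gives C(2,2) = 1; x_3 ≥ 7 gives C(4,2) = 6. Together 17.
No two caps can be exceeded simultaneously, so the pair terms are all 0.
By inclusion–exclusion the count is 55 − 17 + 0 = 38.

38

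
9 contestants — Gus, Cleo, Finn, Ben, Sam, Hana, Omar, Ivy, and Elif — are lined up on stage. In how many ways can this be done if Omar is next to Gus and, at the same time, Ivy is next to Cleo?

20160

Treat {Omar,Gus} as one block (2 orders) and {Ivy,Cleo} as another (2 orders).
That leaves 7 units to arrange: 2 × 2 × 7! = 4 × 5040 = 20160.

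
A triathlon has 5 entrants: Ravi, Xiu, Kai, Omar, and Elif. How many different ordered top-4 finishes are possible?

This is an ordered selection of 4 from 5: P(5,4).
That gives 5 × 4 × 3 × 2 = 120.

120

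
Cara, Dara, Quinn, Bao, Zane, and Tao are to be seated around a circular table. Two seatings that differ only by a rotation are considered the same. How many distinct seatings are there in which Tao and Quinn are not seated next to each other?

All circular seatings of 6 people number (5)! = 120.
Those with Tao next to Quinn: fuse the pair into one unit and seat 5 units around a circle — 2·(4)! = 48.
Subtracting, 120 − 48 = 72.

72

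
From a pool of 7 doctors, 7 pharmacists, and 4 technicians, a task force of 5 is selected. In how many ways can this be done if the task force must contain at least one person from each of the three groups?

With no constraint there are C(18,5) = 8568 possible selections.
Subtract selections that omit an entire group: no doctors → C(11,5) = 462; no pharmacists → C(11,5) = 462; no technicians → C(14,5) = 2002.
Add back selections omitting two groups (i.e. drawn from a single group): C(7,5) + C(7,5) + C(4,5) = 42.
By inclusion–exclusion: 8568 − 2926 + 42 = 5684.

5684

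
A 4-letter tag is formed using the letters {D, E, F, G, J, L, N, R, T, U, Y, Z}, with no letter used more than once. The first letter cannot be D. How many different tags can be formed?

10890

The first letter has 12−1 = 11 choices (anything except D).
The remaining 3 letters are filled from the other 11 symbols without repetition: 11 × 10 × 9 = 990.
Total: 11 × 990 = 10890.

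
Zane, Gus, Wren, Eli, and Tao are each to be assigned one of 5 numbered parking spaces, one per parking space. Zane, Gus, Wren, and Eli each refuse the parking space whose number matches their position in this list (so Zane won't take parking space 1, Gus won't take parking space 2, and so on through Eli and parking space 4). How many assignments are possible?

53

Let Aᵢ (for 1 ≤ i ≤ 4) be the placements that put person i in their forbidden parking space. Any j of these fix j positions, leaving (5−j)! ways to fill the rest, and there are C(4,j) ways to pick which j.
By inclusion–exclusion, the number of valid placements is Σ_{j=0}^{4} (−1)^j C(4,j)·(5−j)!.
Computing: 120 − 96 + 36 − 8 + 1 = 53.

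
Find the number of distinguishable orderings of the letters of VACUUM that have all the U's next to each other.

120

Treat the 2 copies of U as a single block. The multiset to arrange is then {UU, A, C, M, V}, 5 items in all.
All 5 items are distinct, so there are (5)! = 120 arrangements.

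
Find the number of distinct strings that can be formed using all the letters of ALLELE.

60

ALLELE has 6 letters with E appearing twice and L appearing 3 times.
Dividing 6! = 720 by 3!·2! = 12 for the repeated letters gives 60.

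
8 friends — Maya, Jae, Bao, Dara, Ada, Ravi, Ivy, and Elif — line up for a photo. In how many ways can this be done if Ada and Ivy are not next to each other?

30240

Of the 8! = 40320 arrangements, those with Ada and Ivy adjacent number 2 × 7! = 10080 (treat the pair as a block with 2 internal orders).
So 40320 − 10080 = 30240 arrangements keep them apart.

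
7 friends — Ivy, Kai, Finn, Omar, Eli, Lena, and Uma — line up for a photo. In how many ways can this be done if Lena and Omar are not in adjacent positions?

3600

There are 7! = 5040 arrangements in all. If Lena and Omar are adjacent, merging them into one block gives 2·(6)! = 1440 arrangements.
Complementary counting: 5040 − 1440 = 3600.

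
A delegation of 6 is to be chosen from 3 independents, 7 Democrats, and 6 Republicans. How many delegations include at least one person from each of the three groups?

6006

With no constraint there are C(16,6) = 8008 possible selections.
Subtract selections that omit an entire group: no independents → C(13,6) = 1716; no Democrats → C(9,6) = 84; no Republicans → C(10,6) = 210.
Add back selections omitting two groups (i.e. drawn from a single group): C(3,6) + C(7,6) + C(6,6) = 8.
By inclusion–exclusion: 8008 − 2010 + 8 = 6006.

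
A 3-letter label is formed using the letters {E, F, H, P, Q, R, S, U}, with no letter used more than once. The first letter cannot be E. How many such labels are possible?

294

The first letter has 8−1 = 7 choices (anything except E).
The remaining 2 letters are filled from the other 7 symbols without repetition: 7 × 6 = 42.
Total: 7 × 42 = 294.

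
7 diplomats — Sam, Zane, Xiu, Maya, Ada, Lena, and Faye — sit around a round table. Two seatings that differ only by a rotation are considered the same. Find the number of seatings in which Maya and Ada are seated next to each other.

240

Glue Maya and Ada into a block (2 internal orders). Seating 6 units around a circle gives (5)! arrangements.
So 2 × (5)! = 2 × 120 = 240.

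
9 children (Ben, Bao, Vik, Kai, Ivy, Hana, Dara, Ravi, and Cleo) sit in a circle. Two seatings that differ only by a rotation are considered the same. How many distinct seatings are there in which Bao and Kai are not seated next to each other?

30240

All circular seatings of 9 people number (8)! = 40320.
Seatings with Bao beside Kai: treat them as a block with 2 internal orders, giving 2 × (7)! = 10080.
Subtracting, 40320 − 10080 = 30240.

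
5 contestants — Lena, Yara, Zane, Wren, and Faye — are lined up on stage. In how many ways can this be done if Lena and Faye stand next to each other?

Treat {Lena, Faye} as a single unit. There are 4 units to order, and the pair itself can be ordered 2 ways.
That gives 2 × 4! = 2 × 24 = 48.

48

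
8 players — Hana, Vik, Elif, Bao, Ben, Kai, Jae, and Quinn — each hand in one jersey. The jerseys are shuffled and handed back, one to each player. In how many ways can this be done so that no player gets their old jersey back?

14833

Let Aᵢ be the assignments in which player i gets their old jersey. We want the size of the complement of A₁∪…∪A_8.
By inclusion–exclusion this is Σ_{j=0}^{8} (−1)^j C(8,j)·(8−j)!.
Computing: 40320 − 40320 + 20160 − 6720 + 1680 − 336 + 56 − 8 + 1 = 14833.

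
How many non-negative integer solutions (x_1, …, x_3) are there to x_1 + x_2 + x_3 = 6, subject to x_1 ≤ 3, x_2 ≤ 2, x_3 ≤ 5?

Ignoring the caps, the number of non-negative solutions to x_1+…+x_3 = 6 is C(8,2) = 28.
Subtract solutions that violate a single cap (substitute x_i' = x_i − (cap_i+1)): x_1 ≥ 4 gives C(4,2) = 6; x_2 ≥ 3 gives C(5,2) = 10; x_3 ≥ 6 gives C(2,2) = 1. Together 17.
No two caps can be exceeded simultaneously, so the pair terms are all 0.
By inclusion–exclusion the count is 28 − 17 + 0 = 11.

11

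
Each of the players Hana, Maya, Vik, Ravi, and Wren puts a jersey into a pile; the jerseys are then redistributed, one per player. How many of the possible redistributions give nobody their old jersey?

This is the derangement count D_5: permutations of 5 items with no fixed point.
By inclusion–exclusion this is Σ_{j=0}^{5} (−1)^j C(5,j)·(5−j)!.
Computing: 120 − 120 + 60 − 20 + 5 − 1 = 44.

44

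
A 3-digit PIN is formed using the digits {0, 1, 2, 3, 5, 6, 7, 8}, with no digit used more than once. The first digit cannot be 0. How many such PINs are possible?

The first digit has 8−1 = 7 choices (anything except 0).
The remaining 2 digits are filled from the other 7 symbols without repetition: 7 × 6 = 42.
Total: 7 × 42 = 294.

294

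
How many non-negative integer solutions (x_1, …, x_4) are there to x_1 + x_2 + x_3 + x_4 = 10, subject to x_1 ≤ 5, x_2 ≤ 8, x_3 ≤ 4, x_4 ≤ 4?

136

By stars and bars, unrestricted non-negative solutions to x_1+…+x_4 = 10 number C(10+3,3) = 286.
Subtract solutions that violate a single cap (substitute x_i' = x_i − (cap_i+1)): x_1 ≥ 6 gives C(7,3) = 35; x_2 ≥ 9 gives C(4,3) = 4; x_3 ≥ 5 gives C(8,3) = 56; x_4 ≥ 5 gives C(8,3) = 56. Together 151.
Add back pairs where two caps are both exceeded: 0 + 0 + 0 + 0 + 0 + 1 = 1.
By inclusion–exclusion the count is 286 − 151 + 1 = 136.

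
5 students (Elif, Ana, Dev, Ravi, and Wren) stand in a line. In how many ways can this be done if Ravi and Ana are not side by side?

72

There are 5! = 120 arrangements in all. If Ravi and Ana are adjacent, merging them into one block gives 2·(4)! = 48 arrangements.
So 120 − 48 = 72 arrangements keep them apart.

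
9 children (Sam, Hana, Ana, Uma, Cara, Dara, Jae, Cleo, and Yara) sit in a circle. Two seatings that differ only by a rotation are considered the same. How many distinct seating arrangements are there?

Seat Sam anywhere (absorbing the rotational symmetry), then permute the other 8: (8)! = 40320.

40320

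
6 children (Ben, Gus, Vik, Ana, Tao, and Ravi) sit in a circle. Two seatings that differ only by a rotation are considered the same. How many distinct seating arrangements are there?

Fix one person's seat to break rotational symmetry; the remaining 5 people can be arranged in (5)! = 120 ways.

120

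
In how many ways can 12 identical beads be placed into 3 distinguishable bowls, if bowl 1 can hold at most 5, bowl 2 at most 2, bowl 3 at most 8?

9

By stars and bars, unrestricted non-negative solutions to x_1+…+x_3 = 12 number C(12+2,2) = 91.
Subtract solutions that violate a single cap (substitute x_i' = x_i − (cap_i+1)): x_1 ≥ 6 gives C(8,2) = 28; x_2 ≥ 3 gives C(11,2) = 55; x_3 ≥ 9 gives C(5,2) = 10. Together 93.
Add back pairs where two caps are both exceeded: 10 + 0 + 1 = 11.
By inclusion–exclusion the count is 91 − 93 + 11 = 9.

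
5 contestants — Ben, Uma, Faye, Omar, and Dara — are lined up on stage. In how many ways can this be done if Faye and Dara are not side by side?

Of the 5! = 120 arrangements, those with Faye and Dara adjacent number 2 × 4! = 48 (treat the pair as a block with 2 internal orders).
So 120 − 48 = 72 arrangements keep them apart.

72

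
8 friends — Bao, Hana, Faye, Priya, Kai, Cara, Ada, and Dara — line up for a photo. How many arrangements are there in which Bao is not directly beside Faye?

Of the 8! = 40320 arrangements, those with Bao and Faye adjacent number 2 × 7! = 10080 (treat the pair as a block with 2 internal orders).
So 40320 − 10080 = 30240 arrangements keep them apart.

30240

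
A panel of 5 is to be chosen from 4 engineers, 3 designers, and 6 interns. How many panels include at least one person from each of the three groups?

894

With no constraint there are C(13,5) = 1287 possible selections.
Subtract selections that omit an entire group: no engineers → C(9,5) = 126; no designers → C(10,5) = 252; no interns → C(7,5) = 21.
Add back selections omitting two groups (i.e. drawn from a single group): C(4,5) + C(3,5) + C(6,5) = 6.
By inclusion–exclusion: 1287 − 399 + 6 = 894.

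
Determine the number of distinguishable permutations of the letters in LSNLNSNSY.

5040

LSNLNSNSY has 9 letters with L appearing twice, N appearing 3 times, and S appearing 3 times.
So there are 9! / (3!·3!·2!) = 5040 distinguishable arrangements.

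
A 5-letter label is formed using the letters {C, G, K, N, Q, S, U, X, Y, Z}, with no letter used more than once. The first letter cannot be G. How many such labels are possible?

27216

The first letter has 10−1 = 9 choices (anything except G).
The remaining 4 letters are filled from the other 9 symbols without repetition: 9 × 8 × 7 × 6 = 3024.
Total: 9 × 3024 = 27216.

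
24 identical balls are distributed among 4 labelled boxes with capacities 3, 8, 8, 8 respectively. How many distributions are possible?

Without the upper bounds there are C(27,3) = 2925 ways to split 24 among 4 boxes.
Subtract solutions that violate a single cap (substitute x_i' = x_i − (cap_i+1)): x_1 ≥ 4 gives C(23,3) = 1771; x_2 ≥ 9 gives C(18,3) = 816; x_3 ≥ 9 gives C(18,3) = 816; x_4 ≥ 9 gives C(18,3) = 816. Together 4219.
Add back pairs where two caps are both exceeded: 364 + 364 + 364 + 84 + 84 + 84 = 1344.
Subtract triples: 10 + 10 + 10 + 0 = 30.
By inclusion–exclusion the count is 2925 − 4219 + 1344 − 30 = 20.

20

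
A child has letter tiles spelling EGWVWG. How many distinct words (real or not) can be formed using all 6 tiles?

180

Letter multiplicities in EGWVWG: E×1, G×2, V×1, W×2.
Dividing 6! = 720 by 2!·2! = 4 for the repeated letters gives 180.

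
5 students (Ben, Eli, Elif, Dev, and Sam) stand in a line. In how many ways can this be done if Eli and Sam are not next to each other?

72

Of the 5! = 120 arrangements, those with Eli and Sam adjacent number 2 × 4! = 48 (treat the pair as a block with 2 internal orders).
Complementary counting: 120 − 48 = 72.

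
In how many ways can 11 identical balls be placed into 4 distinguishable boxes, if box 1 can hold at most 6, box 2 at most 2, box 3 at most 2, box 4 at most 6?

36

Without the upper bounds there are C(14,3) = 364 ways to split 11 among 4 boxes.
Subtract solutions that violate a single cap (substitute x_i' = x_i − (cap_i+1)): x_1 ≥ 7 gives C(7,3) = 35; x_2 ≥ 3 gives C(11,3) = 165; x_3 ≥ 3 gives C(11,3) = 165; x_4 ≥ 7 gives C(7,3) = 35. Together 400.
Add back pairs where two caps are both exceeded: 4 + 4 + 0 + 56 + 4 + 4 = 72.
By inclusion–exclusion the count is 364 − 400 + 72 = 36.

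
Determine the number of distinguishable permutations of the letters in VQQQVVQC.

Letter multiplicities in VQQQVVQC: C×1, Q×4, V×3.
So there are 8! / (4!·3!) = 280 distinguishable arrangements.

280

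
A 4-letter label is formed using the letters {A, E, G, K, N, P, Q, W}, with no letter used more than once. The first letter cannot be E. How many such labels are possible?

The first letter has 8−1 = 7 choices (anything except E).
The remaining 3 letters are filled from the other 7 symbols without repetition: 7 × 6 × 5 = 210.
Total: 7 × 210 = 1470.

1470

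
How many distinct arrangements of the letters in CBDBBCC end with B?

60

With the last slot taken by B, it remains to arrange the other 6 letters (CDBBCC).
Those 6 letters have B appearing twice and C appearing 3 times, giving (6)!/(3!·2!) = 60.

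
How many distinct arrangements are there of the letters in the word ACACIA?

60

Letter multiplicities in ACACIA: A×3, C×2, I×1.
The number of distinct arrangements is 6!/(3!·2!) = 720/12 = 60.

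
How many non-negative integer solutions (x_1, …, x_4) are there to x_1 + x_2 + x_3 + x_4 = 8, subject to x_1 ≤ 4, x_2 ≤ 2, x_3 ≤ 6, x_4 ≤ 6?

82

By stars and bars, unrestricted non-negative solutions to x_1+…+x_4 = 8 number C(8+3,3) = 165.
Subtract solutions that violate a single cap (substitute x_i' = x_i − (cap_i+1)): x_1 ≥ 5 gives C(6,3) = 20; x_2 ≥ 3 gives C(8,3) = 56; x_3 ≥ 7 gives C(4,3) = 4; x_4 ≥ 7 gives C(4,3) = 4. Together 84.
Add back pairs where two caps are both exceeded: 1 + 0 + 0 + 0 + 0 + 0 = 1.
By inclusion–exclusion the count is 165 − 84 + 1 = 82.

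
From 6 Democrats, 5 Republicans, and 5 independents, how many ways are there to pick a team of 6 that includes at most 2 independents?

6072

Split by how many independents are chosen (0 through 2).
Sum: C(5,0)·C(11,6) + C(5,1)·C(11,5) + C(5,2)·C(11,4) = 462 + 2310 + 3300 = 6072.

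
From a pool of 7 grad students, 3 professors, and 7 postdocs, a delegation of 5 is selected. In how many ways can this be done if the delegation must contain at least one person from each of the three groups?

3724

Total 5-person selections from all 17: C(17,5) = 6188.
Subtract selections that omit an entire group: no grad students → C(10,5) = 252; no professors → C(14,5) = 2002; no postdocs → C(10,5) = 252.
Add back selections omitting two groups (i.e. drawn from a single group): C(7,5) + C(3,5) + C(7,5) = 42.
By inclusion–exclusion: 6188 − 2506 + 42 = 3724.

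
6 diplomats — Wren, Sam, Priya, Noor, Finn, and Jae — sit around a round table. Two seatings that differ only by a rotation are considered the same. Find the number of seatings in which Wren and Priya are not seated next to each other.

72

Without the restriction there are (5)! = 120 seatings.
Seatings with Wren beside Priya: treat them as a block with 2 internal orders, giving 2 × (4)! = 48.
Subtracting, 120 − 48 = 72.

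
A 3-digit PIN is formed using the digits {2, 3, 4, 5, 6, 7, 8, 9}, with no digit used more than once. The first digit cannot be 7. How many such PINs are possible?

The first digit has 8−1 = 7 choices (anything except 7).
The remaining 2 digits are filled from the other 7 symbols without repetition: 7 × 6 = 42.
Total: 7 × 42 = 294.

294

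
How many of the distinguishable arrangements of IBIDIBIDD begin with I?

With the first slot taken by I, it remains to arrange the other 8 letters (BIDIBIDD).
Those 8 letters have B appearing twice, D appearing 3 times, and I appearing 3 times, giving (8)!/(3!·3!·2!) = 560.

560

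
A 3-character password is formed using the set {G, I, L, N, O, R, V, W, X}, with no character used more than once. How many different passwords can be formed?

This is a permutation of 3 out of 9: P(9,3) = 9!/6!.
9 × 8 × 7 = 504.

504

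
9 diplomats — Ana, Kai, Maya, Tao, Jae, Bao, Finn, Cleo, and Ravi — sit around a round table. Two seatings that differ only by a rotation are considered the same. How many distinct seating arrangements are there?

Seat Ana anywhere (absorbing the rotational symmetry), then permute the other 8: (8)! = 40320.

40320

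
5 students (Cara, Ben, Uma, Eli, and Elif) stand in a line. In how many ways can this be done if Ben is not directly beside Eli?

There are 5! = 120 arrangements in all. If Ben and Eli are adjacent, merging them into one block gives 2·(4)! = 48 arrangements.
So 120 − 48 = 72 arrangements keep them apart.

72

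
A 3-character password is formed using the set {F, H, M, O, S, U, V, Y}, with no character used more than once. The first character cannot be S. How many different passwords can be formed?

294

The first character has 8−1 = 7 choices (anything except S).
The remaining 2 characters are filled from the other 7 symbols without repetition: 7 × 6 = 42.
Total: 7 × 42 = 294.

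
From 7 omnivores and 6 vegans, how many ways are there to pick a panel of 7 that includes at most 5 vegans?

Split by how many vegans are chosen (0 through 5).
Sum: C(6,0)·C(7,7) + C(6,1)·C(7,6) + C(6,2)·C(7,5) + C(6,3)·C(7,4) + C(6,4)·C(7,3) + C(6,5)·C(7,2) = 1 + 42 + 315 + 700 + 525 + 126 = 1709.

1709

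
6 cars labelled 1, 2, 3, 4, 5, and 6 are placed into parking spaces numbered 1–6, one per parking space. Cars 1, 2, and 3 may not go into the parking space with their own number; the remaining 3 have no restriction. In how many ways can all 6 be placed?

Let Aᵢ (for i ∈ {1, 2, 3}) be the placements that put car i in its forbidden parking space. Any j of these fix j positions, leaving (6−j)! ways to fill the rest, and there are C(3,j) ways to pick which j.
By inclusion–exclusion, the number of valid placements is Σ_{j=0}^{3} (−1)^j C(3,j)·(6−j)!.
Computing: 720 − 360 + 72 − 6 = 426.

426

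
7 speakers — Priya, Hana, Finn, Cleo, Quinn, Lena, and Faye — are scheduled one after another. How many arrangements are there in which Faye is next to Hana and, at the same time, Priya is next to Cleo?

480

Treat {Faye,Hana} as one block (2 orders) and {Priya,Cleo} as another (2 orders).
That leaves 5 units to arrange: 2 × 2 × 5! = 4 × 120 = 480.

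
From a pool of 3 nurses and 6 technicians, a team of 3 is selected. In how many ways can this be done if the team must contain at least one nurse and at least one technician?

With no constraint there are C(9,3) = 84 possible selections.
Selections missing a whole group: no nurses → C(6,3) = 20; no technicians → C(3,3) = 1.
Both groups omitted at once is impossible, so 84 − 21 = 63.

63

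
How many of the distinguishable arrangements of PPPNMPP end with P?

With the last slot taken by P, it remains to arrange the other 6 letters (PPNMPP).
Those 6 letters have P appearing 4 times, giving (6)!/(4!) = 30.

30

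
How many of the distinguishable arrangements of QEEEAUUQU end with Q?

Fix Q in the last position and arrange the remaining 8 letters.
Those 8 letters have E appearing 3 times and U appearing 3 times, giving (8)!/(3!·3!) = 1120.

1120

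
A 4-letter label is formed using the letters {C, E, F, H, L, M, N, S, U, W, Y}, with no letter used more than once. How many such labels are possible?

7920

With no repetition, fill the 4 letters in order: 11 choices, then 10, down to 8.
That product is 11 × 10 × 9 × 8 = 7920.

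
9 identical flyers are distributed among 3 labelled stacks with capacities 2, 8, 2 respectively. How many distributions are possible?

8

By stars and bars, unrestricted non-negative solutions to x_1+…+x_3 = 9 number C(9+2,2) = 55.
Subtract solutions that violate a single cap (substitute x_i' = x_i − (cap_i+1)): x_1 ≥ 3 gives C(8,2) = 28; x_2 ≥ 9 gives C(2,2) = 1; x_3 ≥ 3 gives C(8,2) = 28. Together 57.
Add back pairs where two caps are both exceeded: 0 + 10 + 0 = 10.
By inclusion–exclusion the count is 55 − 57 + 10 = 8.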